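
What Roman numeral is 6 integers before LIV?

LIV = 54
54 - 6 = 48

XLVIII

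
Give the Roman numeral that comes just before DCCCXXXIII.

DCCCXXXIII = 833, so the previous integer is 833 - 1 = 832

DCCCXXXII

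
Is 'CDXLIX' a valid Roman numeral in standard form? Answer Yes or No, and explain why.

'CDXLIX': Check the rules: uses only the symbols I, V, X, L, C, D, M; no symbol is repeated more than three times in a row; V, L and D each appear at most once; the only places a smaller symbol precedes a larger one are the allowed subtractive pairs CD, XL, IX, the symbol right after such a pair (if any) is smaller than the pair's first symbol, and otherwise the values never increase from left to right. Value: CD (400) + XL (40) + IX (9) = 449. So it is a valid standard Roman numeral.

Yes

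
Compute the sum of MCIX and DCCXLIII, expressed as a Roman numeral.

MCIX = 1109
DCCXLIII = 743
1109 + 743 = 1852

MDCCCLII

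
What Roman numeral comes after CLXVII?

CLXVII = 167, so the next integer is 167 + 1 = 168

CLXVIII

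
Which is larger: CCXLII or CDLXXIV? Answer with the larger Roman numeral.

CCXLII = 242
CDLXXIV = 474
474 is larger

CDLXXIV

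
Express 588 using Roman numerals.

Convert 588 to Roman numerals:
  588 contains 1×500 (D)
  88 contains 1×50 (L)
  38 contains 3×10 (XXX)
  8 contains 1×5 (V)
  3 contains 3×1 (III)

DLXXXVIII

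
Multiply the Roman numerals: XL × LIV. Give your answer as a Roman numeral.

XL = 40
LIV = 54
40 × 54 = 2160

MMCLX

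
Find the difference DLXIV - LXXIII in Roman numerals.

DLXIV = 564
LXXIII = 73
564 - 73 = 491

CDXCI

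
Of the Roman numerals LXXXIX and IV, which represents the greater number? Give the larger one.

LXXXIX = 89
IV = 4
89 is larger

LXXXIX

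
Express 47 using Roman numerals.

Convert 47 to Roman numerals:
  47 contains 1×40 (XL)
  7 contains 1×5 (V)
  2 contains 2×1 (II)

XLVII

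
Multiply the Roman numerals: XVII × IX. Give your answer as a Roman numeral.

XVII = 17
IX = 9
17 × 9 = 153

CLIII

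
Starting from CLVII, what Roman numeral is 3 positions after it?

CLVII = 157
157 + 3 = 160

CLX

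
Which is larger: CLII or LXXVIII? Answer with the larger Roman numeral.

CLII = 152
LXXVIII = 78
152 is larger

CLII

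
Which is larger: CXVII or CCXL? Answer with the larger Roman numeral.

CXVII = 117
CCXL = 240
240 is larger

CCXL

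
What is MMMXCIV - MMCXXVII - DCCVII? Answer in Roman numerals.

MMMXCIV = 3094, MMCXXVII = 2127, DCCVII = 707
3094 - 2127 = 967
967 - 707 = 260

CCLX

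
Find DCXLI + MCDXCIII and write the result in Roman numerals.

DCXLI = 641
MCDXCIII = 1493
641 + 1493 = 2134

MMCXXXIV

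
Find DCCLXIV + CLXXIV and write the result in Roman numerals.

DCCLXIV = 764
CLXXIV = 174
764 + 174 = 938

CMXXXVIII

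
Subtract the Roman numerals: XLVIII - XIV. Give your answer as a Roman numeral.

XLVIII = 48
XIV = 14
48 - 14 = 34

XXXIV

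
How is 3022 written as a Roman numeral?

Convert 3022 to Roman numerals:
  3022 contains 3×1000 (MMM)
  22 contains 2×10 (XX)
  2 contains 2×1 (II)

MMMXXII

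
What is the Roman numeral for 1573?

Convert 1573 to Roman numerals:
  1573 contains 1×1000 (M)
  573 contains 1×500 (D)
  73 contains 1×50 (L)
  23 contains 2×10 (XX)
  3 contains 3×1 (III)

MDLXXIII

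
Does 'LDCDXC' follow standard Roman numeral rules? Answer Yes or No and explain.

'LDCDXC': D should not appear more than once

No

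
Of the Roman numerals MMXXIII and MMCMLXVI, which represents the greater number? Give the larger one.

MMXXIII = 2023
MMCMLXVI = 2966
2966 is larger

MMCMLXVI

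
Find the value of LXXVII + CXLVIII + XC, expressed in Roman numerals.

LXXVII = 77, CXLVIII = 148, XC = 90
77 + 148 = 225
225 + 90 = 315

CCCXV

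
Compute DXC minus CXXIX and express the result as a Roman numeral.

DXC = 590
CXXIX = 129
590 - 129 = 461

CDLXI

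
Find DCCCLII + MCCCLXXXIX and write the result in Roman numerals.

DCCCLII = 852
MCCCLXXXIX = 1389
852 + 1389 = 2241

MMCCXLI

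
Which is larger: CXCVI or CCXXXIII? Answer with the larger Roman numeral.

CXCVI = 196
CCXXXIII = 233
233 is larger

CCXXXIII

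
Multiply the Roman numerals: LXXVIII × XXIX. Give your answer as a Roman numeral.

LXXVIII = 78
XXIX = 29
78 × 29 = 2262

MMCCLXII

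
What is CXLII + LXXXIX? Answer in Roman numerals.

CXLII = 142
LXXXIX = 89
142 + 89 = 231

CCXXXI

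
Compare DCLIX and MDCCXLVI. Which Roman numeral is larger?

DCLIX = 659
MDCCXLVI = 1746
1746 is larger

MDCCXLVI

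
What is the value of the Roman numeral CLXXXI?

CLXXXI: C=100, L=50, X=10, X=10, X=10, I=1
100 + 50 + 10 + 10 + 10 + 1 = 181

181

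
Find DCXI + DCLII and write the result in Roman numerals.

DCXI = 611
DCLII = 652
611 + 652 = 1263

MCCLXIII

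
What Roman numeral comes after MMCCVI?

MMCCVI = 2206; next is 2207

MMCCVII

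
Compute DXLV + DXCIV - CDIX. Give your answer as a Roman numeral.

DXLV = 545, DXCIV = 594, CDIX = 409
545 + 594 = 1139
1139 - 409 = 730

DCCXXX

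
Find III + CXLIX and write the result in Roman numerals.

III = 3
CXLIX = 149
3 + 149 = 152

CLII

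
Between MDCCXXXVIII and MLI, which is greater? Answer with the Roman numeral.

MDCCXXXVIII = 1738
MLI = 1051
1738 is larger

MDCCXXXVIII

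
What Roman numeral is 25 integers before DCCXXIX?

DCCXXIX = 729
729 - 25 = 704

DCCIV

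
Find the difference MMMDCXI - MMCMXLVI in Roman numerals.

MMMDCXI = 3611
MMCMXLVI = 2946
3611 - 2946 = 665

DCLXV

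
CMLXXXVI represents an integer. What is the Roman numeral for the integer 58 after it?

CMLXXXVI = 986
986 + 58 = 1044

MXLIV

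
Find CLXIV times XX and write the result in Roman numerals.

CLXIV = 164
XX = 20
164 × 20 = 3280

MMMCCLXXX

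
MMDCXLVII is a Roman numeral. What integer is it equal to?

MMDCXLVII: M=1000, M=1000, D=500, C=100, XL=40, V=5, I=1, I=1
1000 + 1000 + 500 + 100 + 40 + 5 + 1 + 1 = 2647

2647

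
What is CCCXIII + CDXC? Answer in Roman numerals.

CCCXIII = 313
CDXC = 490
313 + 490 = 803

DCCCIII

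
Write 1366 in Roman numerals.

Convert 1366 to Roman numerals:
  1366 contains 1×1000 (M)
  366 contains 3×100 (CCC)
  66 contains 1×50 (L)
  16 contains 1×10 (X)
  6 contains 1×5 (V)
  1 contains 1×1 (I)

MCCCLXVI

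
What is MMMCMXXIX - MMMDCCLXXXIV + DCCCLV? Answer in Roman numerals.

MMMCMXXIX = 3929, MMMDCCLXXXIV = 3784, DCCCLV = 855
3929 - 3784 = 145
145 + 855 = 1000

M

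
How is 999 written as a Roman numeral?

Convert 999 to Roman numerals:
  999 contains 1×900 (CM)
  99 contains 1×90 (XC)
  9 contains 1×9 (IX)

CMXCIX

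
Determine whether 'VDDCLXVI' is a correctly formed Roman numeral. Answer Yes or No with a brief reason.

'VDDCLXVI': V should not appear more than once

No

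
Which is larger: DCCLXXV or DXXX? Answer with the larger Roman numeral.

DCCLXXV = 775
DXXX = 530
775 is larger

DCCLXXV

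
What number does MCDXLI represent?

MCDXLI: M=1000, CD=400, XL=40, I=1
1000 + 400 + 40 + 1 = 1441

1441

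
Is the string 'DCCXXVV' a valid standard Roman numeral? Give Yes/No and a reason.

'DCCXXVV': V should not appear more than once

No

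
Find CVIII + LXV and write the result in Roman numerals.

CVIII = 108
LXV = 65
108 + 65 = 173

CLXXIII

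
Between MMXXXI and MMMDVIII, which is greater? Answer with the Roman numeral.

MMXXXI = 2031
MMMDVIII = 3508
3508 is larger

MMMDVIII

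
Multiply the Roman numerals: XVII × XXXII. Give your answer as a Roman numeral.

XVII = 17
XXXII = 32
17 × 32 = 544

DXLIV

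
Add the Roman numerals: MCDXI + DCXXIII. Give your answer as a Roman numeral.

MCDXI = 1411
DCXXIII = 623
1411 + 623 = 2034

MMXXXIV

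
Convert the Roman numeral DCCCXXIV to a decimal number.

DCCCXXIV: D=500, C=100, C=100, C=100, X=10, X=10, IV=4
500 + 100 + 100 + 100 + 10 + 10 + 4 = 824

824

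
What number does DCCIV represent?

DCCIV: D=500, C=100, C=100, IV=4
500 + 100 + 100 + 4 = 704

704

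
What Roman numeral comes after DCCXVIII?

DCCXVIII = 718; next is 719

DCCXIX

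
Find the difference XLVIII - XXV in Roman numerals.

XLVIII = 48
XXV = 25
48 - 25 = 23

XXIII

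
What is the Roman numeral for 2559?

Convert 2559 to Roman numerals:
  2559 contains 2×1000 (MM)
  559 contains 1×500 (D)
  59 contains 1×50 (L)
  9 contains 1×9 (IX)

MMDLIX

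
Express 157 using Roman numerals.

Convert 157 to Roman numerals:
  157 contains 1×100 (C)
  57 contains 1×50 (L)
  7 contains 1×5 (V)
  2 contains 2×1 (II)

CLVII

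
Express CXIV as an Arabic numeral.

CXIV: C=100, X=10, IV=4
100 + 10 + 4 = 114

114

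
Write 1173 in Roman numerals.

Convert 1173 to Roman numerals:
  1173 contains 1×1000 (M)
  173 contains 1×100 (C)
  73 contains 1×50 (L)
  23 contains 2×10 (XX)
  3 contains 3×1 (III)

MCLXXIII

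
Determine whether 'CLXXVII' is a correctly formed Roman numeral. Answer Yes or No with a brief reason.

'CLXXVII': Check the rules: uses only the symbols I, V, X, L, C, D, M; no symbol is repeated more than three times in a row; V, L and D each appear at most once; no smaller symbol precedes a larger one (values never increase from left to right). Value: C (100) + L (50) + X (10) + X (10) + V (5) + I (1) + I (1) = 177. So it is a valid standard Roman numeral.

Yes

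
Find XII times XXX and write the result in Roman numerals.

XII = 12
XXX = 30
12 × 30 = 360

CCCLX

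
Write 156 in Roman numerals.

Convert 156 to Roman numerals:
  156 contains 1×100 (C)
  56 contains 1×50 (L)
  6 contains 1×5 (V)
  1 contains 1×1 (I)

CLVI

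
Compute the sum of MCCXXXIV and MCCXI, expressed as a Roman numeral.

MCCXXXIV = 1234
MCCXI = 1211
1234 + 1211 = 2445

MMCDXLV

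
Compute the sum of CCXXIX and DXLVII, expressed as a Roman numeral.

CCXXIX = 229
DXLVII = 547
229 + 547 = 776

DCCLXXVI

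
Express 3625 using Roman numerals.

Convert 3625 to Roman numerals:
  3625 contains 3×1000 (MMM)
  625 contains 1×500 (D)
  125 contains 1×100 (C)
  25 contains 2×10 (XX)
  5 contains 1×5 (V)

MMMDCXXV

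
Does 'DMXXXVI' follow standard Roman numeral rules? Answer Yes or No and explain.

'DMXXXVI': Invalid subtractive combination: DM

No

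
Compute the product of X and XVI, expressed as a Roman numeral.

X = 10
XVI = 16
10 × 16 = 160

CLX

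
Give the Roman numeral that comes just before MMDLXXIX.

MMDLXXIX = 2579, so the previous integer is 2579 - 1 = 2578

MMDLXXVIII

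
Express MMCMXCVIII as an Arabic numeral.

MMCMXCVIII: M=1000, M=1000, CM=900, XC=90, V=5, I=1, I=1, I=1
1000 + 1000 + 900 + 90 + 5 + 1 + 1 + 1 = 2998

2998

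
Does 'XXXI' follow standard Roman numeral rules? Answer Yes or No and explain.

'XXXI': Check the rules: uses only the symbols I, V, X, L, C, D, M; no symbol is repeated more than three times in a row; V, L and D each appear at most once; no smaller symbol precedes a larger one (values never increase from left to right). Value: X (10) + X (10) + X (10) + I (1) = 31. So it is a valid standard Roman numeral.

Yes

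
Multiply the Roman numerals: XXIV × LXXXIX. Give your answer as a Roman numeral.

XXIV = 24
LXXXIX = 89
24 × 89 = 2136

MMCXXXVI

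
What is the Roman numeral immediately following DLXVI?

DLXVI = 566; next is 567

DLXVII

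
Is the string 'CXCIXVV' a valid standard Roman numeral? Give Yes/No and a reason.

'CXCIXVV': V should not appear more than once

No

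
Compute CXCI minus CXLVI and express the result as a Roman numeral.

CXCI = 191
CXLVI = 146
191 - 146 = 45

XLV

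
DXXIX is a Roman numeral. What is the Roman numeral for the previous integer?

DXXIX = 529, so the previous integer is 529 - 1 = 528

DXXVIII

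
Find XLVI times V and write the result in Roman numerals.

XLVI = 46
V = 5
46 × 5 = 230

CCXXX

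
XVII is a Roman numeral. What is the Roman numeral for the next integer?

XVII = 17; next is 18

XVIII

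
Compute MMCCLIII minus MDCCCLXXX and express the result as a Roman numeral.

MMCCLIII = 2253
MDCCCLXXX = 1880
2253 - 1880 = 373

CCCLXXIII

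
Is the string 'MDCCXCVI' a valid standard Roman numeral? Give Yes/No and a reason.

'MDCCXCVI': Check the rules: uses only the symbols I, V, X, L, C, D, M; no symbol is repeated more than three times in a row; V, L and D each appear at most once; the only place a smaller symbol precedes a larger one is the allowed subtractive pair XC, the symbol right after such a pair (if any) is smaller than the pair's first symbol, and otherwise the values never increase from left to right. Value: M (1000) + D (500) + C (100) + C (100) + XC (90) + V (5) + I (1) = 1796. So it is a valid standard Roman numeral.

Yes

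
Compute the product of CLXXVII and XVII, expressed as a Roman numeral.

CLXXVII = 177
XVII = 17
177 × 17 = 3009

MMMIX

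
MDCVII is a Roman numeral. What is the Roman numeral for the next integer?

MDCVII = 1607; next is 1608

MDCVIII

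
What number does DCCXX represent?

DCCXX: D=500, C=100, C=100, X=10, X=10
500 + 100 + 100 + 10 + 10 = 720

720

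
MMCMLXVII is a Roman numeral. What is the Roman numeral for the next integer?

MMCMLXVII = 2967, so the next integer is 2967 + 1 = 2968

MMCMLXVIII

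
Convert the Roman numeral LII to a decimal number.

LII: L=50, I=1, I=1
50 + 1 + 1 = 52

52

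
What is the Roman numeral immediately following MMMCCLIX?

MMMCCLIX = 3259; next is 3260

MMMCCLX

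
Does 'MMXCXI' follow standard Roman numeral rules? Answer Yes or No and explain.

'MMXCXI': X cannot come right after the subtractive pair XC: once X is subtracted in XC, the next symbol must be smaller than X

No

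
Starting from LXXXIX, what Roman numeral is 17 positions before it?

LXXXIX = 89
89 - 17 = 72

LXXII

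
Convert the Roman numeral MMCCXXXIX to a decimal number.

MMCCXXXIX: M=1000, M=1000, C=100, C=100, X=10, X=10, X=10, IX=9
1000 + 1000 + 100 + 100 + 10 + 10 + 10 + 9 = 2239

2239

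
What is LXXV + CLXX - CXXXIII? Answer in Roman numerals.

LXXV = 75, CLXX = 170, CXXXIII = 133
75 + 170 = 245
245 - 133 = 112

CXII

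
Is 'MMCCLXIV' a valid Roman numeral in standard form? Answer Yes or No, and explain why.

'MMCCLXIV': Check the rules: uses only the symbols I, V, X, L, C, D, M; no symbol is repeated more than three times in a row; V, L and D each appear at most once; the only place a smaller symbol precedes a larger one is the allowed subtractive pair IV, the symbol right after such a pair (if any) is smaller than the pair's first symbol, and otherwise the values never increase from left to right. Value: M (1000) + M (1000) + C (100) + C (100) + L (50) + X (10) + IV (4) = 2264. So it is a valid standard Roman numeral.

Yes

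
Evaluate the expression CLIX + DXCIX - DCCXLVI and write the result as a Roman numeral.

CLIX = 159, DXCIX = 599, DCCXLVI = 746
159 + 599 = 758
758 - 746 = 12

XII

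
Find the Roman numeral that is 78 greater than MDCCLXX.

MDCCLXX = 1770
1770 + 78 = 1848

MDCCCXLVIII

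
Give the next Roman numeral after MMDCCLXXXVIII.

MMDCCLXXXVIII = 2788, so the next integer is 2788 + 1 = 2789

MMDCCLXXXIX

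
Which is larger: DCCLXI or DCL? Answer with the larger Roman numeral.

DCCLXI = 761
DCL = 650
761 is larger

DCCLXI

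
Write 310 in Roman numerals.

Convert 310 to Roman numerals:
  310 contains 3×100 (CCC)
  10 contains 1×10 (X)

CCCX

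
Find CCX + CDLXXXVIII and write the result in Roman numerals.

CCX = 210
CDLXXXVIII = 488
210 + 488 = 698

DCXCVIII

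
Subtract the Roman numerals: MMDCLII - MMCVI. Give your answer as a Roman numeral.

MMDCLII = 2652
MMCVI = 2106
2652 - 2106 = 546

DXLVI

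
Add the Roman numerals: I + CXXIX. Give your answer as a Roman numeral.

I = 1
CXXIX = 129
1 + 129 = 130

CXXX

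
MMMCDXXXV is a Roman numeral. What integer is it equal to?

MMMCDXXXV: M=1000, M=1000, M=1000, CD=400, X=10, X=10, X=10, V=5
1000 + 1000 + 1000 + 400 + 10 + 10 + 10 + 5 = 3435

3435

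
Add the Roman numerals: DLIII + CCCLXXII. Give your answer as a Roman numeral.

DLIII = 553
CCCLXXII = 372
553 + 372 = 925

CMXXV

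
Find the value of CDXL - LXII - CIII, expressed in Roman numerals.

CDXL = 440, LXII = 62, CIII = 103
440 - 62 = 378
378 - 103 = 275

CCLXXV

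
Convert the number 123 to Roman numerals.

Convert 123 to Roman numerals:
  123 contains 1×100 (C)
  23 contains 2×10 (XX)
  3 contains 3×1 (III)

CXXIII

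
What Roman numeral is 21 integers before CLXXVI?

CLXXVI = 176
176 - 21 = 155

CLV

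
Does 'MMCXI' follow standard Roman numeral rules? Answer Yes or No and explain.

'MMCXI': Check the rules: uses only the symbols I, V, X, L, C, D, M; no symbol is repeated more than three times in a row; V, L and D each appear at most once; no smaller symbol precedes a larger one (values never increase from left to right). Value: M (1000) + M (1000) + C (100) + X (10) + I (1) = 2111. So it is a valid standard Roman numeral.

Yes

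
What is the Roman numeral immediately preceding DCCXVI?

DCCXVI = 716; previous is 715

DCCXV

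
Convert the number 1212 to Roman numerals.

Convert 1212 to Roman numerals:
  1212 contains 1×1000 (M)
  212 contains 2×100 (CC)
  12 contains 1×10 (X)
  2 contains 2×1 (II)

MCCXII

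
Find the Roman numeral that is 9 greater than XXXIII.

XXXIII = 33
33 + 9 = 42

XLII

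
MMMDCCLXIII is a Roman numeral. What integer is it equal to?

MMMDCCLXIII: M=1000, M=1000, M=1000, D=500, C=100, C=100, L=50, X=10, I=1, I=1, I=1
1000 + 1000 + 1000 + 500 + 100 + 100 + 50 + 10 + 1 + 1 + 1 = 3763

3763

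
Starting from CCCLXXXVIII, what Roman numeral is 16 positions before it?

CCCLXXXVIII = 388
388 - 16 = 372

CCCLXXII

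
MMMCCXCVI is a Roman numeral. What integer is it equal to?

MMMCCXCVI: M=1000, M=1000, M=1000, C=100, C=100, XC=90, V=5, I=1
1000 + 1000 + 1000 + 100 + 100 + 90 + 5 + 1 = 3296

3296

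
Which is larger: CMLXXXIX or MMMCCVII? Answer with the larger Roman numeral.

CMLXXXIX = 989
MMMCCVII = 3207
3207 is larger

MMMCCVII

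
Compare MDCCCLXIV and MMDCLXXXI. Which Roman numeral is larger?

MDCCCLXIV = 1864
MMDCLXXXI = 2681
2681 is larger

MMDCLXXXI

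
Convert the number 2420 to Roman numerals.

Convert 2420 to Roman numerals:
  2420 contains 2×1000 (MM)
  420 contains 1×400 (CD)
  20 contains 2×10 (XX)

MMCDXX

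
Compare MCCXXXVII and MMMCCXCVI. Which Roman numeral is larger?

MCCXXXVII = 1237
MMMCCXCVI = 3296
3296 is larger

MMMCCXCVI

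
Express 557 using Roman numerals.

Convert 557 to Roman numerals:
  557 contains 1×500 (D)
  57 contains 1×50 (L)
  7 contains 1×5 (V)
  2 contains 2×1 (II)

DLVII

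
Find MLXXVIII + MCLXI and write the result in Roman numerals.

MLXXVIII = 1078
MCLXI = 1161
1078 + 1161 = 2239

MMCCXXXIX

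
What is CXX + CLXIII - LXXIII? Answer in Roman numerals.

CXX = 120, CLXIII = 163, LXXIII = 73
120 + 163 = 283
283 - 73 = 210

CCX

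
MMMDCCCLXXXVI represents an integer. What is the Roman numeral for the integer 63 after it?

MMMDCCCLXXXVI = 3886
3886 + 63 = 3949

MMMCMXLIX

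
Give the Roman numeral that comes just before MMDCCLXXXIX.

MMDCCLXXXIX = 2789, so the previous integer is 2789 - 1 = 2788

MMDCCLXXXVIII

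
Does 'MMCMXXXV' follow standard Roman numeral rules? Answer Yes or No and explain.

'MMCMXXXV': Check the rules: uses only the symbols I, V, X, L, C, D, M; no symbol is repeated more than three times in a row; V, L and D each appear at most once; the only place a smaller symbol precedes a larger one is the allowed subtractive pair CM, the symbol right after such a pair (if any) is smaller than the pair's first symbol, and otherwise the values never increase from left to right. Value: M (1000) + M (1000) + CM (900) + X (10) + X (10) + X (10) + V (5) = 2935. So it is a valid standard Roman numeral.

Yes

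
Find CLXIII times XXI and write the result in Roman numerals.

CLXIII = 163
XXI = 21
163 × 21 = 3423

MMMCDXXIII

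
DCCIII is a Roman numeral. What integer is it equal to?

DCCIII: D=500, C=100, C=100, I=1, I=1, I=1
500 + 100 + 100 + 1 + 1 + 1 = 703

703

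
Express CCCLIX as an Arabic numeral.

CCCLIX: C=100, C=100, C=100, L=50, IX=9
100 + 100 + 100 + 50 + 9 = 359

359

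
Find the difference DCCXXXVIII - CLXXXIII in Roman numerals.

DCCXXXVIII = 738
CLXXXIII = 183
738 - 183 = 555

DLV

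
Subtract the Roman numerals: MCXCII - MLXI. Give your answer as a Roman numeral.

MCXCII = 1192
MLXI = 1061
1192 - 1061 = 131

CXXXI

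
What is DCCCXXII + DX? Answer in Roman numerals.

DCCCXXII = 822
DX = 510
822 + 510 = 1332

MCCCXXXII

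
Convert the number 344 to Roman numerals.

Convert 344 to Roman numerals:
  344 contains 3×100 (CCC)
  44 contains 1×40 (XL)
  4 contains 1×4 (IV)

CCCXLIV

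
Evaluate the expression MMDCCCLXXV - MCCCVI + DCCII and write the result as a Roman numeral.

MMDCCCLXXV = 2875, MCCCVI = 1306, DCCII = 702
2875 - 1306 = 1569
1569 + 702 = 2271

MMCCLXXI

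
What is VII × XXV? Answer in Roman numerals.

VII = 7
XXV = 25
7 × 25 = 175

CLXXV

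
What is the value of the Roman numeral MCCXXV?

MCCXXV: M=1000, C=100, C=100, X=10, X=10, V=5
1000 + 100 + 100 + 10 + 10 + 5 = 1225

1225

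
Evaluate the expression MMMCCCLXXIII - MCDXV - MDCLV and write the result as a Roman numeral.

MMMCCCLXXIII = 3373, MCDXV = 1415, MDCLV = 1655
3373 - 1415 = 1958
1958 - 1655 = 303

CCCIII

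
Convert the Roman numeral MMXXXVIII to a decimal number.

MMXXXVIII: M=1000, M=1000, X=10, X=10, X=10, V=5, I=1, I=1, I=1
1000 + 1000 + 10 + 10 + 10 + 5 + 1 + 1 + 1 = 2038

2038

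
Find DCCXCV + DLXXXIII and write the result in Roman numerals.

DCCXCV = 795
DLXXXIII = 583
795 + 583 = 1378

MCCCLXXVIII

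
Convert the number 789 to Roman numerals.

Convert 789 to Roman numerals:
  789 contains 1×500 (D)
  289 contains 2×100 (CC)
  89 contains 1×50 (L)
  39 contains 3×10 (XXX)
  9 contains 1×9 (IX)

DCCLXXXIX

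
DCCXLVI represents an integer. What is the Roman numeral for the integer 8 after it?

DCCXLVI = 746
746 + 8 = 754

DCCLIV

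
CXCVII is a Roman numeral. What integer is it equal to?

CXCVII: C=100, XC=90, V=5, I=1, I=1
100 + 90 + 5 + 1 + 1 = 197

197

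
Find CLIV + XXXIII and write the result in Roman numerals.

CLIV = 154
XXXIII = 33
154 + 33 = 187

CLXXXVII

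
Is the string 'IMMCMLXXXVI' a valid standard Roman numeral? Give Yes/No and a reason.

'IMMCMLXXXVI': Invalid subtractive combination: IM

No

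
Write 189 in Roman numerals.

Convert 189 to Roman numerals:
  189 contains 1×100 (C)
  89 contains 1×50 (L)
  39 contains 3×10 (XXX)
  9 contains 1×9 (IX)

CLXXXIX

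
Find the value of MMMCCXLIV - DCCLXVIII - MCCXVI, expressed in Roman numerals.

MMMCCXLIV = 3244, DCCLXVIII = 768, MCCXVI = 1216
3244 - 768 = 2476
2476 - 1216 = 1260

MCCLX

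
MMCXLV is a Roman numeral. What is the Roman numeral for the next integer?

MMCXLV = 2145, so the next integer is 2145 + 1 = 2146

MMCXLVI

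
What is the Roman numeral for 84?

Convert 84 to Roman numerals:
  84 contains 1×50 (L)
  34 contains 3×10 (XXX)
  4 contains 1×4 (IV)

LXXXIV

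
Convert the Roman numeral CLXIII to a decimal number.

CLXIII: C=100, L=50, X=10, I=1, I=1, I=1
100 + 50 + 10 + 1 + 1 + 1 = 163

163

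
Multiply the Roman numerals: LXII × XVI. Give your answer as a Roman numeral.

LXII = 62
XVI = 16
62 × 16 = 992

CMXCII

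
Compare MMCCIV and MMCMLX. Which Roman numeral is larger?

MMCCIV = 2204
MMCMLX = 2960
2960 is larger

MMCMLX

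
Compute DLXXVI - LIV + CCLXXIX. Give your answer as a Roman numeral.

DLXXVI = 576, LIV = 54, CCLXXIX = 279
576 - 54 = 522
522 + 279 = 801

DCCCI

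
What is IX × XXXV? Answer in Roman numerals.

IX = 9
XXXV = 35
9 × 35 = 315

CCCXV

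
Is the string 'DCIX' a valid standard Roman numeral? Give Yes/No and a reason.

'DCIX': Check the rules: uses only the symbols I, V, X, L, C, D, M; no symbol is repeated more than three times in a row; V, L and D each appear at most once; the only place a smaller symbol precedes a larger one is the allowed subtractive pair IX, the symbol right after such a pair (if any) is smaller than the pair's first symbol, and otherwise the values never increase from left to right. Value: D (500) + C (100) + IX (9) = 609. So it is a valid standard Roman numeral.

Yes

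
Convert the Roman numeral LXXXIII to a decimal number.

LXXXIII: L=50, X=10, X=10, X=10, I=1, I=1, I=1
50 + 10 + 10 + 10 + 1 + 1 + 1 = 83

83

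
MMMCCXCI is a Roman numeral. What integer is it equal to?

MMMCCXCI: M=1000, M=1000, M=1000, C=100, C=100, XC=90, I=1
1000 + 1000 + 1000 + 100 + 100 + 90 + 1 = 3291

3291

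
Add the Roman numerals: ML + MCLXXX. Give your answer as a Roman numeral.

ML = 1050
MCLXXX = 1180
1050 + 1180 = 2230

MMCCXXX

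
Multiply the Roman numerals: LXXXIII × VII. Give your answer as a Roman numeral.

LXXXIII = 83
VII = 7
83 × 7 = 581

DLXXXI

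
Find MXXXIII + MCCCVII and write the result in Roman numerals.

MXXXIII = 1033
MCCCVII = 1307
1033 + 1307 = 2340

MMCCCXL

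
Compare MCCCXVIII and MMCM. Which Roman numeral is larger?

MCCCXVIII = 1318
MMCM = 2900
2900 is larger

MMCM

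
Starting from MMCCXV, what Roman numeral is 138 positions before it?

MMCCXV = 2215
2215 - 138 = 2077

MMLXXVII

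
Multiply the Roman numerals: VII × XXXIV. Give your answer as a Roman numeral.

VII = 7
XXXIV = 34
7 × 34 = 238

CCXXXVIII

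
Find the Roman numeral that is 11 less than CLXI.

CLXI = 161
161 - 11 = 150

CL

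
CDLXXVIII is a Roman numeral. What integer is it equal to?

CDLXXVIII: CD=400, L=50, X=10, X=10, V=5, I=1, I=1, I=1
400 + 50 + 10 + 10 + 5 + 1 + 1 + 1 = 478

478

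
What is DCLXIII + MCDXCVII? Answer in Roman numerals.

DCLXIII = 663
MCDXCVII = 1497
663 + 1497 = 2160

MMCLX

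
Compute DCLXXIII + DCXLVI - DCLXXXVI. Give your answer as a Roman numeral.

DCLXXIII = 673, DCXLVI = 646, DCLXXXVI = 686
673 + 646 = 1319
1319 - 686 = 633

DCXXXIII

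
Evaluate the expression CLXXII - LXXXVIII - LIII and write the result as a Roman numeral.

CLXXII = 172, LXXXVIII = 88, LIII = 53
172 - 88 = 84
84 - 53 = 31

XXXI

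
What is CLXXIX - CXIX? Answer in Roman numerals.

CLXXIX = 179
CXIX = 119
179 - 119 = 60

LX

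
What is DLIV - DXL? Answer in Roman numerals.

DLIV = 554
DXL = 540
554 - 540 = 14

XIV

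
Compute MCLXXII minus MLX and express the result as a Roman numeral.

MCLXXII = 1172
MLX = 1060
1172 - 1060 = 112

CXII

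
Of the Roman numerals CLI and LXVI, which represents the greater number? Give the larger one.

CLI = 151
LXVI = 66
151 is larger

CLI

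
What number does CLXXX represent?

CLXXX: C=100, L=50, X=10, X=10, X=10
100 + 50 + 10 + 10 + 10 = 180

180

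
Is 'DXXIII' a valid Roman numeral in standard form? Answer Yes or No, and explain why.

'DXXIII': Check the rules: uses only the symbols I, V, X, L, C, D, M; no symbol is repeated more than three times in a row; V, L and D each appear at most once; no smaller symbol precedes a larger one (values never increase from left to right). Value: D (500) + X (10) + X (10) + I (1) + I (1) + I (1) = 523. So it is a valid standard Roman numeral.

Yes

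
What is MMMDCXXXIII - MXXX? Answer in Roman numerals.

MMMDCXXXIII = 3633
MXXX = 1030
3633 - 1030 = 2603

MMDCIII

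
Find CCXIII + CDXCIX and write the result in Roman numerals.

CCXIII = 213
CDXCIX = 499
213 + 499 = 712

DCCXII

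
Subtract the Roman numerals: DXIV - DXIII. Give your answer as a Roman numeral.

DXIV = 514
DXIII = 513
514 - 513 = 1

I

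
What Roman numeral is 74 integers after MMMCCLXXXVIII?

MMMCCLXXXVIII = 3288
3288 + 74 = 3362

MMMCCCLXII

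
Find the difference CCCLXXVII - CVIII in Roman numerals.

CCCLXXVII = 377
CVIII = 108
377 - 108 = 269

CCLXIX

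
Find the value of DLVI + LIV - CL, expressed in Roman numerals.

DLVI = 556, LIV = 54, CL = 150
556 + 54 = 610
610 - 150 = 460

CDLX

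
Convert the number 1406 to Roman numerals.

Convert 1406 to Roman numerals:
  1406 contains 1×1000 (M)
  406 contains 1×400 (CD)
  6 contains 1×5 (V)
  1 contains 1×1 (I)

MCDVI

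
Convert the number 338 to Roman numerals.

Convert 338 to Roman numerals:
  338 contains 3×100 (CCC)
  38 contains 3×10 (XXX)
  8 contains 1×5 (V)
  3 contains 3×1 (III)

CCCXXXVIII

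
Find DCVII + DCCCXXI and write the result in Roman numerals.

DCVII = 607
DCCCXXI = 821
607 + 821 = 1428

MCDXXVIII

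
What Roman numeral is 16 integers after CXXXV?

CXXXV = 135
135 + 16 = 151

CLI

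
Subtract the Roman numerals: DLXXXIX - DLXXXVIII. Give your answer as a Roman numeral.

DLXXXIX = 589
DLXXXVIII = 588
589 - 588 = 1

I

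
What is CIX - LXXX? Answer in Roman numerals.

CIX = 109
LXXX = 80
109 - 80 = 29

XXIX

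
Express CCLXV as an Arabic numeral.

CCLXV: C=100, C=100, L=50, X=10, V=5
100 + 100 + 50 + 10 + 5 = 265

265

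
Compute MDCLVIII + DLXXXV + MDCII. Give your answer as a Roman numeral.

MDCLVIII = 1658, DLXXXV = 585, MDCII = 1602
1658 + 585 = 2243
2243 + 1602 = 3845

MMMDCCCXLV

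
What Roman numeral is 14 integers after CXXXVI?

CXXXVI = 136
136 + 14 = 150

CL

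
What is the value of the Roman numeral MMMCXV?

MMMCXV: M=1000, M=1000, M=1000, C=100, X=10, V=5
1000 + 1000 + 1000 + 100 + 10 + 5 = 3115

3115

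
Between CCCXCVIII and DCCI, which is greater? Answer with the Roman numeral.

CCCXCVIII = 398
DCCI = 701
701 is larger

DCCI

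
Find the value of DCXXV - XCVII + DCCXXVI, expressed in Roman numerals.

DCXXV = 625, XCVII = 97, DCCXXVI = 726
625 - 97 = 528
528 + 726 = 1254

MCCLIV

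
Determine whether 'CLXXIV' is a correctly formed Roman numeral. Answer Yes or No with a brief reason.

'CLXXIV': Check the rules: uses only the symbols I, V, X, L, C, D, M; no symbol is repeated more than three times in a row; V, L and D each appear at most once; the only place a smaller symbol precedes a larger one is the allowed subtractive pair IV, the symbol right after such a pair (if any) is smaller than the pair's first symbol, and otherwise the values never increase from left to right. Value: C (100) + L (50) + X (10) + X (10) + IV (4) = 174. So it is a valid standard Roman numeral.

Yes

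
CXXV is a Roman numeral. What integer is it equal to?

CXXV: C=100, X=10, X=10, V=5
100 + 10 + 10 + 5 = 125

125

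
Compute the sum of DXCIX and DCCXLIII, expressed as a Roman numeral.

DXCIX = 599
DCCXLIII = 743
599 + 743 = 1342

MCCCXLII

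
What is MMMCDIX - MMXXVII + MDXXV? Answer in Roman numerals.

MMMCDIX = 3409, MMXXVII = 2027, MDXXV = 1525
3409 - 2027 = 1382
1382 + 1525 = 2907

MMCMVII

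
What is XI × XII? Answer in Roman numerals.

XI = 11
XII = 12
11 × 12 = 132

CXXXII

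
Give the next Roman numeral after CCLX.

CCLX = 260, so the next integer is 260 + 1 = 261

CCLXI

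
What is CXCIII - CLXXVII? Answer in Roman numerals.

CXCIII = 193
CLXXVII = 177
193 - 177 = 16

XVI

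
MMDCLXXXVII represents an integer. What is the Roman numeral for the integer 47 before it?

MMDCLXXXVII = 2687
2687 - 47 = 2640

MMDCXL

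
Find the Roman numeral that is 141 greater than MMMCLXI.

MMMCLXI = 3161
3161 + 141 = 3302

MMMCCCII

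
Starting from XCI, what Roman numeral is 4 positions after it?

XCI = 91
91 + 4 = 95

XCV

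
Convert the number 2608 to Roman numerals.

Convert 2608 to Roman numerals:
  2608 contains 2×1000 (MM)
  608 contains 1×500 (D)
  108 contains 1×100 (C)
  8 contains 1×5 (V)
  3 contains 3×1 (III)

MMDCVIII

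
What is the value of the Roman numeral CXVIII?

CXVIII: C=100, X=10, V=5, I=1, I=1, I=1
100 + 10 + 5 + 1 + 1 + 1 = 118

118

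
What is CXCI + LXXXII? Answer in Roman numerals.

CXCI = 191
LXXXII = 82
191 + 82 = 273

CCLXXIII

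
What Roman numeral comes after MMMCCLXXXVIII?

MMMCCLXXXVIII = 3288; next is 3289

MMMCCLXXXIX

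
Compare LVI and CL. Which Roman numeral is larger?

LVI = 56
CL = 150
150 is larger

CL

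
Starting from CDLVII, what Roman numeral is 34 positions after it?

CDLVII = 457
457 + 34 = 491

CDXCI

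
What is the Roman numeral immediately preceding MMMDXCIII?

MMMDXCIII = 3593; previous is 3592

MMMDXCII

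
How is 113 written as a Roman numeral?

Convert 113 to Roman numerals:
  113 contains 1×100 (C)
  13 contains 1×10 (X)
  3 contains 3×1 (III)

CXIII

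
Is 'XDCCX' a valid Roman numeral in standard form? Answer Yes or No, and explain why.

'XDCCX': Invalid subtractive combination: XD

No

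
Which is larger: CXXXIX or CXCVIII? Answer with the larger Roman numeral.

CXXXIX = 139
CXCVIII = 198
198 is larger

CXCVIII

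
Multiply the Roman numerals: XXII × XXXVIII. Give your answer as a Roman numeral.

XXII = 22
XXXVIII = 38
22 × 38 = 836

DCCCXXXVI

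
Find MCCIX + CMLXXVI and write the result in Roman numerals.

MCCIX = 1209
CMLXXVI = 976
1209 + 976 = 2185

MMCLXXXV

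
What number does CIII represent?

CIII: C=100, I=1, I=1, I=1
100 + 1 + 1 + 1 = 103

103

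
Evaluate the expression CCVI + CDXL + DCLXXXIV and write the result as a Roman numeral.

CCVI = 206, CDXL = 440, DCLXXXIV = 684
206 + 440 = 646
646 + 684 = 1330

MCCCXXX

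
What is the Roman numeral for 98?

Convert 98 to Roman numerals:
  98 contains 1×90 (XC)
  8 contains 1×5 (V)
  3 contains 3×1 (III)

XCVIII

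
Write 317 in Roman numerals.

Convert 317 to Roman numerals:
  317 contains 3×100 (CCC)
  17 contains 1×10 (X)
  7 contains 1×5 (V)
  2 contains 2×1 (II)

CCCXVII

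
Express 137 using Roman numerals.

Convert 137 to Roman numerals:
  137 contains 1×100 (C)
  37 contains 3×10 (XXX)
  7 contains 1×5 (V)
  2 contains 2×1 (II)

CXXXVII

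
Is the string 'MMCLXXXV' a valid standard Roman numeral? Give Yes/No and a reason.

'MMCLXXXV': Check the rules: uses only the symbols I, V, X, L, C, D, M; no symbol is repeated more than three times in a row; V, L and D each appear at most once; no smaller symbol precedes a larger one (values never increase from left to right). Value: M (1000) + M (1000) + C (100) + L (50) + X (10) + X (10) + X (10) + V (5) = 2185. So it is a valid standard Roman numeral.

Yes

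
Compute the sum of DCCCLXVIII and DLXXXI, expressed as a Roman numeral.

DCCCLXVIII = 868
DLXXXI = 581
868 + 581 = 1449

MCDXLIX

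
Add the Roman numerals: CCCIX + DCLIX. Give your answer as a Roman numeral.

CCCIX = 309
DCLIX = 659
309 + 659 = 968

CMLXVIII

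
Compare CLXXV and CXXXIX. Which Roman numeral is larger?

CLXXV = 175
CXXXIX = 139
175 is larger

CLXXV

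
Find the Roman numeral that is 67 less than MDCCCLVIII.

MDCCCLVIII = 1858
1858 - 67 = 1791

MDCCXCI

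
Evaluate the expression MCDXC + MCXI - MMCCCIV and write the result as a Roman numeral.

MCDXC = 1490, MCXI = 1111, MMCCCIV = 2304
1490 + 1111 = 2601
2601 - 2304 = 297

CCXCVII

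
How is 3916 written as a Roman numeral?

Convert 3916 to Roman numerals:
  3916 contains 3×1000 (MMM)
  916 contains 1×900 (CM)
  16 contains 1×10 (X)
  6 contains 1×5 (V)
  1 contains 1×1 (I)

MMMCMXVI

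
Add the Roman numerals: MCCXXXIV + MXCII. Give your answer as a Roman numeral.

MCCXXXIV = 1234
MXCII = 1092
1234 + 1092 = 2326

MMCCCXXVI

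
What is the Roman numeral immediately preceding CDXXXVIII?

CDXXXVIII = 438, so the previous integer is 438 - 1 = 437

CDXXXVII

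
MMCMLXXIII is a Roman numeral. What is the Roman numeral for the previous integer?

MMCMLXXIII = 2973; previous is 2972

MMCMLXXII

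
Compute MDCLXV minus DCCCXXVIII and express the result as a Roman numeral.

MDCLXV = 1665
DCCCXXVIII = 828
1665 - 828 = 837

DCCCXXXVII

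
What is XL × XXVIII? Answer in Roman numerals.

XL = 40
XXVIII = 28
40 × 28 = 1120

MCXX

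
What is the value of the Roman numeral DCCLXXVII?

DCCLXXVII: D=500, C=100, C=100, L=50, X=10, X=10, V=5, I=1, I=1
500 + 100 + 100 + 50 + 10 + 10 + 5 + 1 + 1 = 777

777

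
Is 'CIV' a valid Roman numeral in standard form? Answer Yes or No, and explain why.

'CIV': Check the rules: uses only the symbols I, V, X, L, C, D, M; no symbol is repeated more than three times in a row; V, L and D each appear at most once; the only place a smaller symbol precedes a larger one is the allowed subtractive pair IV, the symbol right after such a pair (if any) is smaller than the pair's first symbol, and otherwise the values never increase from left to right. Value: C (100) + IV (4) = 104. So it is a valid standard Roman numeral.

Yes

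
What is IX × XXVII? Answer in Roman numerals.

IX = 9
XXVII = 27
9 × 27 = 243

CCXLIII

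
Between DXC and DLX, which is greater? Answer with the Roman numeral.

DXC = 590
DLX = 560
590 is larger

DXC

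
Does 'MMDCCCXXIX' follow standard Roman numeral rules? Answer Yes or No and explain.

'MMDCCCXXIX': Check the rules: uses only the symbols I, V, X, L, C, D, M; no symbol is repeated more than three times in a row; V, L and D each appear at most once; the only place a smaller symbol precedes a larger one is the allowed subtractive pair IX, the symbol right after such a pair (if any) is smaller than the pair's first symbol, and otherwise the values never increase from left to right. Value: M (1000) + M (1000) + D (500) + C (100) + C (100) + C (100) + X (10) + X (10) + IX (9) = 2829. So it is a valid standard Roman numeral.

Yes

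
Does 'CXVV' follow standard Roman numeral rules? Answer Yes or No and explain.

'CXVV': V should not appear more than once

No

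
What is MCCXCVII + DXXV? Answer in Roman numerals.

MCCXCVII = 1297
DXXV = 525
1297 + 525 = 1822

MDCCCXXII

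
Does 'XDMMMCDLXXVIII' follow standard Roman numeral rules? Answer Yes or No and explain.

'XDMMMCDLXXVIII': D should not appear more than once

No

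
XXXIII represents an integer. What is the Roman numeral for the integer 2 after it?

XXXIII = 33
33 + 2 = 35

XXXV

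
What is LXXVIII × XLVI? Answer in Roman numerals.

LXXVIII = 78
XLVI = 46
78 × 46 = 3588

MMMDLXXXVIII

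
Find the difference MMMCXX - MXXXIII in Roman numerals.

MMMCXX = 3120
MXXXIII = 1033
3120 - 1033 = 2087

MMLXXXVII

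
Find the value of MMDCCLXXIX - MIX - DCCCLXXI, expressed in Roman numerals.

MMDCCLXXIX = 2779, MIX = 1009, DCCCLXXI = 871
2779 - 1009 = 1770
1770 - 871 = 899

DCCCXCIX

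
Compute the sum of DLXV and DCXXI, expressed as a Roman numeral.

DLXV = 565
DCXXI = 621
565 + 621 = 1186

MCLXXXVI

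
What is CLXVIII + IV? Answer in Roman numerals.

CLXVIII = 168
IV = 4
168 + 4 = 172

CLXXII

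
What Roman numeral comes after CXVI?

CXVI = 116; next is 117

CXVII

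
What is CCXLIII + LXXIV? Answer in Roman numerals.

CCXLIII = 243
LXXIV = 74
243 + 74 = 317

CCCXVII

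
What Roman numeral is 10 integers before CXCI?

CXCI = 191
191 - 10 = 181

CLXXXI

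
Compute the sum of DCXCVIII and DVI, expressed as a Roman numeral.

DCXCVIII = 698
DVI = 506
698 + 506 = 1204

MCCIV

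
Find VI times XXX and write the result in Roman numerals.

VI = 6
XXX = 30
6 × 30 = 180

CLXXX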